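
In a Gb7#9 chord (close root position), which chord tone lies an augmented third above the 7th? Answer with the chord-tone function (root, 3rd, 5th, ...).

The chord tones of Gb7#9 (Gb dominant seventh sharp nine) are Gb, Bb, Db, Fb, A.
The 7th is Fb. An augmented third above Fb is A.
A is the chord's 9th.

9th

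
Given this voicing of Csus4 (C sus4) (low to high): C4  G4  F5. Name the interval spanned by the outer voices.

The outer voices are C4 and F5.
From C to F is 17 semitones, exactly the perfect eleventh.

perfect eleventh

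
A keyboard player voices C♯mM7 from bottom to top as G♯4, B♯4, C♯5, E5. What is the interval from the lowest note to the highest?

minor sixth

The outer voices are G♯4 and E5.
G♯ up to E is 8 semitones, a half step narrower than a major sixth, so the interval is minor.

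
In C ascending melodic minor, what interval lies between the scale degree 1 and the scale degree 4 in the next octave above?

The scale runs C D Eb F G A B.
Scale degree 1 = C; scale degree 4 (up an octave) = F.
Counting 11 letters and 17 half steps from C gives a perfect eleventh.

perfect eleventh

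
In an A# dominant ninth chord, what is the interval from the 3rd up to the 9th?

A#9 (A# dominant ninth) is spelled A#–C##–E#–G#–B#.
So we need the interval from C## up to B#.
C## up to B# is 10 semitones, a half step narrower than a major seventh, so the interval is minor.

minor seventh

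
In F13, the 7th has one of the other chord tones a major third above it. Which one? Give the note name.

G

F13 (F dominant thirteenth) is spelled F, A, C, E♭, G, D.
The 7th is E♭. A major third above E♭ is G.
G is the chord's 9th.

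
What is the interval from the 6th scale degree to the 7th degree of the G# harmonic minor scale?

Spelling the G# harmonic minor scale: G# A# B C# D# E F##.
That puts E below F##.
2 letter names make it a second; at 3 semitones (a half step wider than major) the quality is augmented.

A2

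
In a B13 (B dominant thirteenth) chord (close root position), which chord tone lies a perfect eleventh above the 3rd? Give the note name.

B13 is spelled B D♯ F♯ A C♯ G♯.
The 3rd is D♯. A perfect eleventh above D♯ is G♯.
G♯ is the chord's 13th.

G#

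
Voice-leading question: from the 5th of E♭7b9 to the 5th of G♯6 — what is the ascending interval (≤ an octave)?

The 5th of E♭7b9 is B♭; the 5th of G♯6 is D♯.
B♭ up to D♯ is 5 semitones, a half step wider than a major third, so the interval is augmented.

augmented third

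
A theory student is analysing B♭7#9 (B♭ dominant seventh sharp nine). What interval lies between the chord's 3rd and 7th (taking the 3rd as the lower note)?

d5

B♭7#9: B♭-D-F-A♭-C♯.
That puts D below A♭.
5 letter names make it a fifth; at 6 semitones (a half step narrower than perfect) the quality is diminished.
This 3–7 tritone is the characteristic tension at the heart of the dominant sound.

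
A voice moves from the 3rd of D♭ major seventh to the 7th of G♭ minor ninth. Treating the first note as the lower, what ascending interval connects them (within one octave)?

diminished octave

D♭ major seventh has F as its 3rd, and G♭ minor ninth has F♭ as its 7th.
F up to F♭ is 11 semitones, a half step narrower than a perfect octave, so the interval is diminished.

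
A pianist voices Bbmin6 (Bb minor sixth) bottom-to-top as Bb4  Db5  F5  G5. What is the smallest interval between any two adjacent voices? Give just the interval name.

M2

Adjacent intervals: Bb4→Db5 = minor third; Db5→F5 = major third; F5→G5 = major second.
The smallest is F5 to G5, a major second (2 semitones).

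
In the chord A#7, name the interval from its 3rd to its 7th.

diminished 5th

A#7 (A# dominant seventh): A#–C##–E#–G#.
So we need the interval from C## up to G#.
5 letter names make it a fifth; at 6 semitones (a half step narrower than perfect) the quality is diminished.
That tritone between 3rd and 7th is what gives the dominant seventh its pull toward resolution.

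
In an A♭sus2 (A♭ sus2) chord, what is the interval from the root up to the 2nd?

A♭sus2: A♭ B♭ E♭.
The root is A♭ and the 2nd is B♭.
A♭ up to B♭ spans 2 letter names and 2 semitones — a major second.

major second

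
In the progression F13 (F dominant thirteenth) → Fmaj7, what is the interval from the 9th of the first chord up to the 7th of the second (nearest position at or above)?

The 9th of F13 (F dominant thirteenth) is G; the 7th of Fmaj7 is E.
Counting 6 letters and 9 half steps from G gives a major sixth.

major sixth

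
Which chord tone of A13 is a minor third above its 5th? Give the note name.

G

Spelling the chord: A C♯ E G B F♯.
The 5th is E. A minor third above E is G.
G is the chord's 7th.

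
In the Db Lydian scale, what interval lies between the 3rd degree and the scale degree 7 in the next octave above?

Spelling the Db Lydian scale: Db Eb F G Ab Bb C.
The 3rd degree is F and the degree 7 (up an octave) is C.
Counting 12 letters and 19 half steps from F gives a perfect twelfth.

P12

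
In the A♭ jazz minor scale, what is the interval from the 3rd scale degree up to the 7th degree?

augmented 5th

The scale runs A♭ B♭ C♭ D♭ E♭ F G.
3rd scale degree = C♭; degree 7 = G.
5 letter names make it a fifth; at 8 semitones (a half step wider than perfect) the quality is augmented.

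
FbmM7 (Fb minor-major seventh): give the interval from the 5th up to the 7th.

major 3rd

Spelling the chord: Fb Abb Cb Eb.
That puts Cb below Eb.
From Cb to Eb is 4 semitones, exactly the major third.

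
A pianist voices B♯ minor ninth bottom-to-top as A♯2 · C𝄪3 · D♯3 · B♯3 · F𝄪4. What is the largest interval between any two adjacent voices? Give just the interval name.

Adjacent intervals: A♯2→C𝄪3 = major third; C𝄪3→D♯3 = minor second; D♯3→B♯3 = major sixth; B♯3→F𝄪4 = perfect fifth.
The largest is D♯3 to B♯3, a major sixth (9 semitones).

major sixth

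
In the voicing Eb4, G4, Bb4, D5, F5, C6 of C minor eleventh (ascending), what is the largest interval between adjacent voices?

perfect fifth

Adjacent intervals: Eb4→G4 = major third; G4→Bb4 = minor third; Bb4→D5 = major third; D5→F5 = minor third; F5→C6 = perfect fifth.
The largest is F5 to C6, a perfect fifth (7 semitones).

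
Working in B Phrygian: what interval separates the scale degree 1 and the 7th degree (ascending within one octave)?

Spelling B Phrygian: B C D E F# G A.
That puts B below A.
From B to A: 10 semitones over a seventh = minor.

minor seventh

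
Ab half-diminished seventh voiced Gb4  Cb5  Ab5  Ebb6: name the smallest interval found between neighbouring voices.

Adjacent intervals: Gb4→Cb5 = perfect fourth; Cb5→Ab5 = major sixth; Ab5→Ebb6 = diminished fifth.
The smallest is Gb4 to Cb5, a perfect fourth (5 semitones).

perfect 4th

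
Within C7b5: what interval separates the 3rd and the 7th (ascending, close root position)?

diminished 5th

Spelling the chord: C–E–Gb–Bb.
The 3rd is E and the 7th is Bb.
E up to Bb is 6 semitones, a half step narrower than a perfect fifth, so the interval is diminished.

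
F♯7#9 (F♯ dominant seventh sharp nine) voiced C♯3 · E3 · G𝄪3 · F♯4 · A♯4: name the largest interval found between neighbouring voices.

diminished seventh

Adjacent intervals: C♯3→E3 = minor third; E3→G𝄪3 = augmented third; G𝄪3→F♯4 = diminished seventh; F♯4→A♯4 = major third.
The largest is G𝄪3 to F♯4, a diminished seventh (9 semitones).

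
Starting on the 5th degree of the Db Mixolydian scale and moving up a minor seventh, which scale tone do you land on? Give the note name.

Gb

The scale is Db Eb F Gb Ab Bb Cb.
The 5th degree is Ab; a minor seventh above that is Gb — scale degree 4.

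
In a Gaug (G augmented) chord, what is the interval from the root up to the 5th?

augmented fifth

Spelling the chord: G, B, D#.
That puts G below D#.
G up to D# is 8 semitones, a half step wider than a perfect fifth, so the interval is augmented.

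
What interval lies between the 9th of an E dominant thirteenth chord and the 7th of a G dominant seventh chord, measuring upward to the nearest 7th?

diminished octave

E dominant thirteenth has F♯ as its 9th, and G dominant seventh has F as its 7th.
From F♯ to F: 11 semitones over an octave = diminished.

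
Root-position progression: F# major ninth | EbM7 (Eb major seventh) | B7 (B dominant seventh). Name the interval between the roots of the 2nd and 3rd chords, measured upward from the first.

augmented fifth

The roots are Eb and B.
5 letter names make it a fifth; at 8 semitones (a half step wider than perfect) the quality is augmented.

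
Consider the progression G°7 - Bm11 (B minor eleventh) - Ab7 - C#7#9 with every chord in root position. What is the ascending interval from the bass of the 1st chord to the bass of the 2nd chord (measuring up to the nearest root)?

major third

The roots are G and B.
Counting 3 letters and 4 half steps from G gives a major third.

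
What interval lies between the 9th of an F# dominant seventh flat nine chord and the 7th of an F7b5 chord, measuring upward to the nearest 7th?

minor sixth

F# dominant seventh flat nine has G as its 9th, and F7b5 has Eb as its 7th.
6 letter names make it a sixth; at 8 semitones (a half step narrower than major) the quality is minor.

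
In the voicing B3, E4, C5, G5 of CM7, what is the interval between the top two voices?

perfect fifth

Those voices are C5 and G5.
Counting 5 letters and 7 half steps from C gives a perfect fifth.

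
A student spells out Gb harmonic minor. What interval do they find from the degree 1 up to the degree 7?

Gb harmonic minor: Gb Ab Bbb Cb Db Ebb F.
So we need the interval from Gb up to F.
From Gb to F is 11 semitones, exactly the major seventh.

M7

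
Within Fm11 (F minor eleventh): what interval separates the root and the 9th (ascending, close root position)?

Spelling the chord: F Ab C Eb G Bb.
The root is F and the 9th is G.
Counting 9 letters and 14 half steps from F gives a major ninth.

major ninth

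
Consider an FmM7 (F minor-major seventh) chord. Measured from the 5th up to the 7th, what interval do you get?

major third

F minor-major seventh: F A♭ C E.
The 5th is C and the 7th is E.
From C to E is 4 semitones, exactly the major third.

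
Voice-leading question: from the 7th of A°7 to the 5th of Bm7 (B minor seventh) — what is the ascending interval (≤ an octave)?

augmented 7th

The 7th of A°7 is Gb; the 5th of Bm7 (B minor seventh) is F#.
7 letter names make it a seventh; at 12 semitones (a half step wider than major) the quality is augmented.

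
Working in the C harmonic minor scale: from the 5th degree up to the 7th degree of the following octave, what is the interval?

major 10th

The scale runs C D E♭ F G A♭ B.
The 5th degree is G and the scale degree 7 (up an octave) is B.
G up to B spans 10 letter names and 16 semitones — a major tenth.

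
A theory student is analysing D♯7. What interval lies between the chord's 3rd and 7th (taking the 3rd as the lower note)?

diminished fifth

D♯7 is spelled D♯–F𝄪–A♯–C♯.
3rd = F𝄪; 7th = C♯.
5 letter names make it a fifth; at 6 semitones (a half step narrower than perfect) the quality is diminished.
This 3–7 tritone is the characteristic tension at the heart of the dominant sound.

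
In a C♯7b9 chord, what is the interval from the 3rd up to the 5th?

minor third

C♯7b9 (C♯ dominant seventh flat nine) is spelled C♯, E♯, G♯, B, D.
So we need the interval from E♯ up to G♯.
3 letter names make it a third; at 3 semitones (a half step narrower than major) the quality is minor.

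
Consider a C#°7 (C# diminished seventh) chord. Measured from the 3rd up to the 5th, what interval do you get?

C# diminished seventh: C#–E–G–Bb.
The 3rd is E and the 5th is G.
From E to G: 3 semitones over a third = minor.

minor 3rd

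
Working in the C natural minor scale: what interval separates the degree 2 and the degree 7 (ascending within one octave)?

The scale runs C D Eb F G Ab Bb.
The degree 2 is D and the degree 7 is Bb.
D up to Bb is 8 semitones, a half step narrower than a major sixth, so the interval is minor.

minor sixth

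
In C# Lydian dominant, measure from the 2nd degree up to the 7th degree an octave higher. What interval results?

m13

Spelling C# Lydian dominant: C# D# E# F## G# A# B.
The 2nd degree is D# and the 7th scale degree (up an octave) is B.
D# up to B is 20 semitones, a half step narrower than a major thirteenth, so the interval is minor.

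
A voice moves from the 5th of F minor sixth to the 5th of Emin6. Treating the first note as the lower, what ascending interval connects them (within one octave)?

The 5th of F minor sixth is C; the 5th of Emin6 is B.
From C to B is 11 semitones, exactly the major seventh.

major seventh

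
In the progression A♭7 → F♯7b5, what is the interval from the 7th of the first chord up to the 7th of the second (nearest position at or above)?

augmented 6th

A♭7 has G♭ as its 7th, and F♯7b5 has E as its 7th.
From G♭ to E: 10 semitones over a sixth = augmented.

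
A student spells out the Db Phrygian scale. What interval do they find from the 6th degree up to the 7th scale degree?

major 2nd

Db phrygian: Db Ebb Fb Gb Ab Bbb Cb.
6th degree = Bbb; 7th degree = Cb.
From Bbb to Cb is 2 semitones, exactly the major second.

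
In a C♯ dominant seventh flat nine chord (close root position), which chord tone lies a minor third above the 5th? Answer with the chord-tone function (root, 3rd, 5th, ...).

The chord tones of C♯7b9 are C♯, E♯, G♯, B, D.
The 5th is G♯. A minor third above G♯ is B.
B is the chord's 7th.

7th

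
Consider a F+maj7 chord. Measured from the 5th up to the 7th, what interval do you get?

The chord tones of Fmaj7#5 are F-A-C#-E.
So we need the interval from C# up to E.
3 letter names make it a third; at 3 semitones (a half step narrower than major) the quality is minor.

minor third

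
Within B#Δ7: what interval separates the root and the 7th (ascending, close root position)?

major 7th

Spelling the chord: B#, D##, F##, A##.
So we need the interval from B# up to A##.
B# up to A## spans 7 letter names and 11 semitones — a major seventh.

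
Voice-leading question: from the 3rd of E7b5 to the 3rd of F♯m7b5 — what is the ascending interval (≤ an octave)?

E7b5 has G♯ as its 3rd, and F♯m7b5 has A as its 3rd.
From G♯ to A: 1 semitone over a second = minor.

minor second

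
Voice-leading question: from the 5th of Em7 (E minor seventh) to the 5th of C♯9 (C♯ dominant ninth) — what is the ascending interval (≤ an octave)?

major sixth

Em7 (E minor seventh) has B as its 5th, and C♯9 (C♯ dominant ninth) has G♯ as its 5th.
From B to G♯ is 9 semitones, exactly the major sixth.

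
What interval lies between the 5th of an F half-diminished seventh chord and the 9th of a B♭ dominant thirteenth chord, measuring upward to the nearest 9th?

The 5th of F half-diminished seventh is C♭; the 9th of B♭ dominant thirteenth is C.
C♭ up to C is 1 semitone, a half step wider than a perfect unison, so the interval is augmented.

augmented unison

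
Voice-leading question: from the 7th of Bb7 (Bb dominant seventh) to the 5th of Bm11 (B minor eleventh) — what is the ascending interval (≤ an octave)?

augmented sixth

Bb7 (Bb dominant seventh) has Ab as its 7th, and Bm11 (B minor eleventh) has F# as its 5th.
6 letter names make it a sixth; at 10 semitones (a half step wider than major) the quality is augmented.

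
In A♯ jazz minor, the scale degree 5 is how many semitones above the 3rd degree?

The scale is A♯ B♯ C♯ D♯ E♯ F𝄪 G𝄪.
C♯ up to E♯ is a major third — 4 semitones.

4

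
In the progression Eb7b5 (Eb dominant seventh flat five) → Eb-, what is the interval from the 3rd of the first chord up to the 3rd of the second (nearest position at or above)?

diminished octave

Eb7b5 (Eb dominant seventh flat five) has G as its 3rd, and Eb- has Gb as its 3rd.
8 letter names make it an octave; at 11 semitones (a half step narrower than perfect) the quality is diminished.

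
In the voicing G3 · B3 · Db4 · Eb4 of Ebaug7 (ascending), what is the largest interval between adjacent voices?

M3

Adjacent intervals: G3→B3 = major third; B3→Db4 = diminished third; Db4→Eb4 = major second.
The largest is G3 to B3, a major third (4 semitones).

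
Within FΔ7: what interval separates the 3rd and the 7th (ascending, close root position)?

P5

FM7 (F major seventh): F-A-C-E.
The 3rd is A and the 7th is E.
A up to E spans 5 letter names and 7 semitones — a perfect fifth.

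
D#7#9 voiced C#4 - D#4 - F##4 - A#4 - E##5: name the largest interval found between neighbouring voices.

Adjacent intervals: C#4→D#4 = major second; D#4→F##4 = major third; F##4→A#4 = minor third; A#4→E##5 = augmented fifth.
The largest is A#4 to E##5, an augmented fifth (8 semitones).

augmented fifth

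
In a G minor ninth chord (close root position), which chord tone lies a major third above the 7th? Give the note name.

A

Spelling the chord: G–Bb–D–F–A.
The 7th is F. A major third above F is A.
A is the chord's 9th.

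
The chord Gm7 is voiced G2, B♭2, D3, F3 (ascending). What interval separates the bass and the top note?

minor seventh

The outer voices are G2 and F3.
7 letter names make it a seventh; at 10 semitones (a half step narrower than major) the quality is minor.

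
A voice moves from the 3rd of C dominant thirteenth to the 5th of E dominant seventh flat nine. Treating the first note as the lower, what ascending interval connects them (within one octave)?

The 3rd of C dominant thirteenth is E; the 5th of E dominant seventh flat nine is B.
E up to B spans 5 letter names and 7 semitones — a perfect fifth.

perfect fifth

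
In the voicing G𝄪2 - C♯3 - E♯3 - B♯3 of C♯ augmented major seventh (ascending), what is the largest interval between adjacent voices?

perfect 5th

Adjacent intervals: G𝄪2→C♯3 = diminished fourth; C♯3→E♯3 = major third; E♯3→B♯3 = perfect fifth.
The largest is E♯3 to B♯3, a perfect fifth (7 semitones).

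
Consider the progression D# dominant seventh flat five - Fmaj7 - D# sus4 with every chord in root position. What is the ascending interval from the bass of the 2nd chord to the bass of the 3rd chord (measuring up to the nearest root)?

The roots are F and D#.
From F to D#: 10 semitones over a sixth = augmented.

augmented sixth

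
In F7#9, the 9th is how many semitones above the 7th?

Spelling the chord: F-A-C-Eb-G#.
Eb to G# is an augmented third: 5 semitones.

5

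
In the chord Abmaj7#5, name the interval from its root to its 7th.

M7

Ab augmented major seventh: Ab C E G.
That puts Ab below G.
Ab up to G spans 7 letter names and 11 semitones — a major seventh.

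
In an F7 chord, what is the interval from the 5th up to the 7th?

minor third

F dominant seventh: F, A, C, Eb.
That puts C below Eb.
3 letter names make it a third; at 3 semitones (a half step narrower than major) the quality is minor.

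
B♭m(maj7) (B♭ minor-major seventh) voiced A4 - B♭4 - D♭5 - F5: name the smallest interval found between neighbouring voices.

Adjacent intervals: A4→B♭4 = minor second; B♭4→D♭5 = minor third; D♭5→F5 = major third.
The smallest is A4 to B♭4, a minor second (1 semitone).

minor second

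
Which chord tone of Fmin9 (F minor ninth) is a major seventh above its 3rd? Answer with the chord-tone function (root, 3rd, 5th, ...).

Fm9 (F minor ninth): F A♭ C E♭ G.
The 3rd is A♭. A major seventh above A♭ is G.
G is the chord's 9th.

9th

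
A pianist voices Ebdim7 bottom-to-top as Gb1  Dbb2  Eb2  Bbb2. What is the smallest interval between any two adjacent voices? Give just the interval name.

augmented second

Adjacent intervals: Gb1→Dbb2 = diminished fifth; Dbb2→Eb2 = augmented second; Eb2→Bbb2 = diminished fifth.
The smallest is Dbb2 to Eb2, an augmented second (3 semitones).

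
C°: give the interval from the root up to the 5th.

The chord tones of C diminished are C–Eb–Gb.
So we need the interval from C up to Gb.
C up to Gb is 6 semitones, a half step narrower than a perfect fifth, so the interval is diminished.

diminished fifth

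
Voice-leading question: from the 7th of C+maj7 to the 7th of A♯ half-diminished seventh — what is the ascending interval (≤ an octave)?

major 6th

The 7th of C+maj7 is B; the 7th of A♯ half-diminished seventh is G♯.
B up to G♯ spans 6 letter names and 9 semitones — a major sixth.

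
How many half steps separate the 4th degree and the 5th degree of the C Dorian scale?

The scale is C D Eb F G A Bb.
F up to G is a major second — 2 semitones.

2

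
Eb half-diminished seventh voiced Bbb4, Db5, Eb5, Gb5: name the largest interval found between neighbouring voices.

major third

Adjacent intervals: Bbb4→Db5 = major third; Db5→Eb5 = major second; Eb5→Gb5 = minor third.
The largest is Bbb4 to Db5, a major third (4 semitones).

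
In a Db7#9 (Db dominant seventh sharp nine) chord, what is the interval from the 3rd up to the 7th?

diminished fifth

The chord tones of Db7#9 (Db dominant seventh sharp nine) are Db-F-Ab-Cb-E.
3rd = F; 7th = Cb.
From F to Cb: 6 semitones over a fifth = diminished.
That tritone between 3rd and 7th is what gives the dominant seventh its pull toward resolution.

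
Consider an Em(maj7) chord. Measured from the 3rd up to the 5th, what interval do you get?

EmM7: E G B D#.
That puts G below B.
From G to B is 4 semitones, exactly the major third.

M3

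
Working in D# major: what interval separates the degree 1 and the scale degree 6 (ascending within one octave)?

The scale runs D# E# F## G# A# B# C##.
The degree 1 is D# and the 6th degree is B#.
From D# to B# is 9 semitones, exactly the major sixth.

major 6th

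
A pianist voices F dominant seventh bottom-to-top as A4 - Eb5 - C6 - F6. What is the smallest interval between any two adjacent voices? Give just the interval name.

perfect 4th

Adjacent intervals: A4→Eb5 = diminished fifth; Eb5→C6 = major sixth; C6→F6 = perfect fourth.
The smallest is C6 to F6, a perfect fourth (5 semitones).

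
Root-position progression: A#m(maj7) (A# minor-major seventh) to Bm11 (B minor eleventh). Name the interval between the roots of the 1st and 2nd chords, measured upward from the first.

The roots are A# and B.
2 letter names make it a second; at 1 semitone (a half step narrower than major) the quality is minor.

minor second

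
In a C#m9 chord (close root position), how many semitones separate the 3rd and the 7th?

C#min9: C# E G# B D#.
E to B is a perfect fifth: 7 semitones.

7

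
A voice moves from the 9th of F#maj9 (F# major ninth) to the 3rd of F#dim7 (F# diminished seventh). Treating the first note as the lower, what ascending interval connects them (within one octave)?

minor second

The 9th of F#maj9 (F# major ninth) is G#; the 3rd of F#dim7 (F# diminished seventh) is A.
2 letter names make it a second; at 1 semitone (a half step narrower than major) the quality is minor.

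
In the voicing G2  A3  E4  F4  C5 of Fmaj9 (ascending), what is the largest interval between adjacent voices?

Adjacent intervals: G2→A3 = major ninth; A3→E4 = perfect fifth; E4→F4 = minor second; F4→C5 = perfect fifth.
The largest is G2 to A3, a major ninth (14 semitones).

major ninth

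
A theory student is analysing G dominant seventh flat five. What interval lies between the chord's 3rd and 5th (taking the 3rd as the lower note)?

G7b5 is spelled G B D♭ F.
3rd = B; 5th = D♭.
3 letter names make it a third; at 2 semitones (a whole step narrower than major) the quality is diminished.

diminished third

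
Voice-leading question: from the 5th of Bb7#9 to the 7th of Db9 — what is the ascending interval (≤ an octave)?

The 5th of Bb7#9 is F; the 7th of Db9 is Cb.
From F to Cb: 6 semitones over a fifth = diminished.

diminished 5th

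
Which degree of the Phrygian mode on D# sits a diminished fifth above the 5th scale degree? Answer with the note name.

The scale is D# E F# G# A# B C#.
The 5th scale degree is A#; a diminished fifth above that is E — scale degree 2.

E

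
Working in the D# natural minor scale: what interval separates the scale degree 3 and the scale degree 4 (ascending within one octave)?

major second

Spelling the D# natural minor scale: D# E# F# G# A# B C#.
Scale degree 3 = F#; 4th scale degree = G#.
F# up to G# spans 2 letter names and 2 semitones — a major second.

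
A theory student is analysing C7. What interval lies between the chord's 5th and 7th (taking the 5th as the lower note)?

minor third

C7 is spelled C, E, G, B♭.
The 5th is G and the 7th is B♭.
3 letter names make it a third; at 3 semitones (a half step narrower than major) the quality is minor.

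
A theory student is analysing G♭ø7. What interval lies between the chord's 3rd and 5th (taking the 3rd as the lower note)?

The chord tones of G♭ half-diminished seventh are G♭ B𝄫 D𝄫 F♭.
So we need the interval from B𝄫 up to D𝄫.
3 letter names make it a third; at 3 semitones (a half step narrower than major) the quality is minor.

minor third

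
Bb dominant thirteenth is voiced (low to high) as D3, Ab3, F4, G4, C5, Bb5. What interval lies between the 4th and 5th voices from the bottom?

perfect fourth

Those voices are G4 and C5.
G up to C spans 4 letter names and 5 semitones — a perfect fourth.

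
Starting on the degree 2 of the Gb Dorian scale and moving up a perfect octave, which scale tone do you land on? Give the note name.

The scale is Gb Ab Bbb Cb Db Eb Fb.
The degree 2 is Ab; a perfect octave above that is Ab — scale degree 2.

Ab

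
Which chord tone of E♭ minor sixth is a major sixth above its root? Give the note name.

E♭ minor sixth is spelled E♭, G♭, B♭, C.
The root is E♭. A major sixth above E♭ is C.
C is the chord's 6th.

C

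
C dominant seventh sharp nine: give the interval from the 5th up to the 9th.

Spelling the chord: C, E, G, Bb, D#.
5th = G; 9th = D#.
5 letter names make it a fifth; at 8 semitones (a half step wider than perfect) the quality is augmented.

augmented fifth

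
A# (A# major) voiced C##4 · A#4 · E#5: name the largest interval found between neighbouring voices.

Adjacent intervals: C##4→A#4 = minor sixth; A#4→E#5 = perfect fifth.
The largest is C##4 to A#4, a minor sixth (8 semitones).

minor sixth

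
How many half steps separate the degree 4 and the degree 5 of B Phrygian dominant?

2

The scale is B C D# E F# G A.
E up to F# is a major second — 2 semitones.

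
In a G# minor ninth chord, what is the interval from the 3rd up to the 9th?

major seventh

G#m9 (G# minor ninth) is spelled G# B D# F# A#.
So we need the interval from B up to A#.
Counting 7 letters and 11 half steps from B gives a major seventh.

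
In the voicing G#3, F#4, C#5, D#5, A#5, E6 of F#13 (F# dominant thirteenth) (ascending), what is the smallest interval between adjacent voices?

Adjacent intervals: G#3→F#4 = minor seventh; F#4→C#5 = perfect fifth; C#5→D#5 = major second; D#5→A#5 = perfect fifth; A#5→E6 = diminished fifth.
The smallest is C#5 to D#5, a major second (2 semitones).

M2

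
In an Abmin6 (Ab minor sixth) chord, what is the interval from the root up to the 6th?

major sixth

Abmin6 (Ab minor sixth): Ab, Cb, Eb, F.
Root = Ab; 6th = F.
Ab up to F spans 6 letter names and 9 semitones — a major sixth.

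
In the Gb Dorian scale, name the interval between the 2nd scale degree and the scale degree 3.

minor second

The scale runs Gb Ab Bbb Cb Db Eb Fb.
That puts Ab below Bbb.
From Ab to Bbb: 1 semitone over a second = minor.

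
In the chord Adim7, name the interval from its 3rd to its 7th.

diminished fifth

A diminished seventh: A-C-E♭-G♭.
So we need the interval from C up to G♭.
5 letter names make it a fifth; at 6 semitones (a half step narrower than perfect) the quality is diminished.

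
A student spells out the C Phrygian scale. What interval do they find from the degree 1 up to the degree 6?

m6

C phrygian: C Db Eb F G Ab Bb.
The degree 1 is C and the degree 6 is Ab.
6 letter names make it a sixth; at 8 semitones (a half step narrower than major) the quality is minor.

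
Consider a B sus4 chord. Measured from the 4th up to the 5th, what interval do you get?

Bsus4 (B sus4) is spelled B–E–F♯.
So we need the interval from E up to F♯.
Counting 2 letters and 2 half steps from E gives a major second.

major second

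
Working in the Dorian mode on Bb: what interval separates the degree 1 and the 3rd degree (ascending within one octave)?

minor third

The scale runs Bb C Db Eb F G Ab.
That puts Bb below Db.
3 letter names make it a third; at 3 semitones (a half step narrower than major) the quality is minor.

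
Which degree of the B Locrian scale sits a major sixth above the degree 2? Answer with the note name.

The scale is B C D E F G A.
The degree 2 is C; a major sixth above that is A — scale degree 7.

A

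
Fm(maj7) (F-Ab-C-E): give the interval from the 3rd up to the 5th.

So we need the interval from Ab up to C.
From Ab to C is 4 semitones, exactly the major third.

major third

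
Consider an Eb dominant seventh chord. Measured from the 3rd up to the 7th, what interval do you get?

Eb dominant seventh: Eb, G, Bb, Db.
3rd = G; 7th = Db.
From G to Db: 6 semitones over a fifth = diminished.

diminished fifth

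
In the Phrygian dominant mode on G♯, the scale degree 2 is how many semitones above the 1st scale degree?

The scale is G♯ A B♯ C♯ D♯ E F♯.
G♯ up to A is a minor second — 1 semitone.

1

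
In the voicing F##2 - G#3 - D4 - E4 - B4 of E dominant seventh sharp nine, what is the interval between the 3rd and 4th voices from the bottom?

Those voices are D4 and E4.
From D to E is 2 semitones, exactly the major second.

major 2nd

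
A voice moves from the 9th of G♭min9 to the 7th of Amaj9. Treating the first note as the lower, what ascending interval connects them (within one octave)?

G♭min9 has A♭ as its 9th, and Amaj9 has G♯ as its 7th.
From A♭ to G♯: 12 semitones over a seventh = augmented.

augmented seventh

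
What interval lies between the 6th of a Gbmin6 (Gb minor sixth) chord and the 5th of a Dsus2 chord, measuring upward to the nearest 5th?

augmented fourth

Gbmin6 (Gb minor sixth) has Eb as its 6th, and Dsus2 has A as its 5th.
From Eb to A: 6 semitones over a fourth = augmented.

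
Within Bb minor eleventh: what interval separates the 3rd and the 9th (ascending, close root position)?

Bb minor eleventh is spelled Bb Db F Ab C Eb.
So we need the interval from Db up to C.
Db up to C spans 7 letter names and 11 semitones — a major seventh.

major seventh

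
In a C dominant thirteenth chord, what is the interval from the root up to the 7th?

minor seventh

C13 (C dominant thirteenth) is spelled C–E–G–Bb–D–A.
So we need the interval from C up to Bb.
7 letter names make it a seventh; at 10 semitones (a half step narrower than major) the quality is minor.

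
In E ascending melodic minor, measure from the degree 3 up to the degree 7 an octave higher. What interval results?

augmented twelfth

The scale runs E F# G A B C# D#.
So we need the interval from G up to D#.
G up to D# is 20 semitones, a half step wider than a perfect twelfth, so the interval is augmented.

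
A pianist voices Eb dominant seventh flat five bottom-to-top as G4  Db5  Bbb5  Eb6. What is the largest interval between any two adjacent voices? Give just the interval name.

Adjacent intervals: G4→Db5 = diminished fifth; Db5→Bbb5 = minor sixth; Bbb5→Eb6 = augmented fourth.
The largest is Db5 to Bbb5, a minor sixth (8 semitones).

minor sixth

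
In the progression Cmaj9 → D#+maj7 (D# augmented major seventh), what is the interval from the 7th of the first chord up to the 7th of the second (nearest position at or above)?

augmented second

Cmaj9 has B as its 7th, and D#+maj7 (D# augmented major seventh) has C## as its 7th.
From B to C##: 3 semitones over a second = augmented.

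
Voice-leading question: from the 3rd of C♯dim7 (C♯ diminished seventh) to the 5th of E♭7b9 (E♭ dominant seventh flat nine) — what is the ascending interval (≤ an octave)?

The 3rd of C♯dim7 (C♯ diminished seventh) is E; the 5th of E♭7b9 (E♭ dominant seventh flat nine) is B♭.
5 letter names make it a fifth; at 6 semitones (a half step narrower than perfect) the quality is diminished.

diminished 5th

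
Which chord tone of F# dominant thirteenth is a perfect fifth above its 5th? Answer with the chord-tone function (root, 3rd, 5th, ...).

9th

Spelling the chord: F#–A#–C#–E–G#–D#.
The 5th is C#. A perfect fifth above C# is G#.
G# is the chord's 9th.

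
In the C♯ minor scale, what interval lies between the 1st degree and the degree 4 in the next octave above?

perfect eleventh

Spelling the C♯ minor scale: C♯ D♯ E F♯ G♯ A B.
So we need the interval from C♯ up to F♯.
Counting 11 letters and 17 half steps from C♯ gives a perfect eleventh.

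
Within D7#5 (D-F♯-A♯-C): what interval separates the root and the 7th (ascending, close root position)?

That puts D below C.
7 letter names make it a seventh; at 10 semitones (a half step narrower than major) the quality is minor.

minor 7th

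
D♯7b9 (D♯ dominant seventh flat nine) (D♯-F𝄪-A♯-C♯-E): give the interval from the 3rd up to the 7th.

diminished 5th

The 3rd is F𝄪 and the 7th is C♯.
From F𝄪 to C♯: 6 semitones over a fifth = diminished.
This 3–7 tritone is the characteristic tension at the heart of the dominant sound.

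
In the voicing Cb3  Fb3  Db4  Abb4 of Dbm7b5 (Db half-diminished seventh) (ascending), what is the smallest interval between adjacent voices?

P4

Adjacent intervals: Cb3→Fb3 = perfect fourth; Fb3→Db4 = major sixth; Db4→Abb4 = diminished fifth.
The smallest is Cb3 to Fb3, a perfect fourth (5 semitones).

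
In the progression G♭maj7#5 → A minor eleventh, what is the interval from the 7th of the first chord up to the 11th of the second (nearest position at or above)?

major sixth

G♭maj7#5 has F as its 7th, and A minor eleventh has D as its 11th.
From F to D is 9 semitones, exactly the major sixth.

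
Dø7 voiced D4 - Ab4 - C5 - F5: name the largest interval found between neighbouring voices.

d5

Adjacent intervals: D4→Ab4 = diminished fifth; Ab4→C5 = major third; C5→F5 = perfect fourth.
The largest is D4 to Ab4, a diminished fifth (6 semitones).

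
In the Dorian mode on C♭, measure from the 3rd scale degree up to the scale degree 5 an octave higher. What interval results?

major 10th

Spelling the Dorian mode on C♭: C♭ D♭ E𝄫 F♭ G♭ A♭ B𝄫.
That puts E𝄫 below G♭.
From E𝄫 to G♭ is 16 semitones, exactly the major tenth.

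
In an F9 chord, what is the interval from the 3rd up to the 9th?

Spelling the chord: F, A, C, Eb, G.
That puts A below G.
7 letter names make it a seventh; at 10 semitones (a half step narrower than major) the quality is minor.

minor seventh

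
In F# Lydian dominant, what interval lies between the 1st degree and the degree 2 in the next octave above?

F# lydian dominant: F# G# A# B# C# D# E.
That puts F# below G#.
Counting 9 letters and 14 half steps from F# gives a major ninth.

M9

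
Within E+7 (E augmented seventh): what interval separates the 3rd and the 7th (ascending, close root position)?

E7#5 is spelled E G♯ B♯ D.
That puts G♯ below D.
From G♯ to D: 6 semitones over a fifth = diminished.
That tritone between 3rd and 7th is what gives the dominant seventh its pull toward resolution.

diminished fifth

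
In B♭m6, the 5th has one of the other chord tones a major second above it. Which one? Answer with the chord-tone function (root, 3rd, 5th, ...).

6th

Spelling the chord: B♭ D♭ F G.
The 5th is F. A major second above F is G.
G is the chord's 6th.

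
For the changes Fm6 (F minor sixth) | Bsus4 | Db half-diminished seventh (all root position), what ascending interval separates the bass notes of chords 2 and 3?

diminished 3rd

The roots are B and Db.
3 letter names make it a third; at 2 semitones (a whole step narrower than major) the quality is diminished.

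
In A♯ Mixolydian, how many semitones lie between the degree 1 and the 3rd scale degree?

The scale is A♯ B♯ C𝄪 D♯ E♯ F𝄪 G♯.
A♯ up to C𝄪 is a major third — 4 semitones.

4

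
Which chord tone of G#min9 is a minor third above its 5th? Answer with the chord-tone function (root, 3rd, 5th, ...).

7th

G#m9 is spelled G# B D# F# A#.
The 5th is D#. A minor third above D# is F#.
F# is the chord's 7th.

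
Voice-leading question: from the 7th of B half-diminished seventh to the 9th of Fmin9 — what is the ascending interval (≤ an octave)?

B half-diminished seventh has A as its 7th, and Fmin9 has G as its 9th.
A up to G is 10 semitones, a half step narrower than a major seventh, so the interval is minor.

minor seventh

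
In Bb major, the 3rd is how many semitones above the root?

The chord tones of Bb (Bb major) are Bb, D, F.
Bb to D is a major third: 4 semitones.

4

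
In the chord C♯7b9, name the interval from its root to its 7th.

minor seventh

C♯ dominant seventh flat nine: C♯–E♯–G♯–B–D.
That puts C♯ below B.
From C♯ to B: 10 semitones over a seventh = minor.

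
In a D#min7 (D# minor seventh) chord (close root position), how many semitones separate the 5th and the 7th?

3

D#min7 is spelled D#-F#-A#-C#.
A# to C# is a minor third: 3 semitones.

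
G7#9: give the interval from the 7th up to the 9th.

The chord tones of G7#9 (G dominant seventh sharp nine) are G–B–D–F–A#.
So we need the interval from F up to A#.
3 letter names make it a third; at 5 semitones (a half step wider than major) the quality is augmented.

augmented 3rd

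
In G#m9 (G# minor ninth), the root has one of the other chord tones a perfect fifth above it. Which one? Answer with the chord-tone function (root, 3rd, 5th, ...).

5th

Spelling the chord: G#, B, D#, F#, A#.
The root is G#. A perfect fifth above G# is D#.
D# is the chord's 5th.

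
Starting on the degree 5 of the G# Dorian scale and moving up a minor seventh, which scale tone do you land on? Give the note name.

C#

The scale is G# A# B C# D# E# F#.
The degree 5 is D#; a minor seventh above that is C# — scale degree 4.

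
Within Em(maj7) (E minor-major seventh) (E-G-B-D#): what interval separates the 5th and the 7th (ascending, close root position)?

So we need the interval from B up to D#.
From B to D# is 4 semitones, exactly the major third.

major 3rd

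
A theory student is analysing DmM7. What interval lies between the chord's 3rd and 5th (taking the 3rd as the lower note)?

major third

Spelling the chord: D F A C#.
3rd = F; 5th = A.
From F to A is 4 semitones, exactly the major third.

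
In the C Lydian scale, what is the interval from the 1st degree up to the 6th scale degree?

The scale runs C D E F# G A B.
1st degree = C; 6th degree = A.
C up to A spans 6 letter names and 9 semitones — a major sixth.

major sixth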